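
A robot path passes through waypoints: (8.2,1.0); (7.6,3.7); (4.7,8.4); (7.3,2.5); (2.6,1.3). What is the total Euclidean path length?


Segment lengths:
  seg1 = sqrt((-0.6)^2 + (2.7)^2) = 2.7659
  seg2 = sqrt((-2.9)^2 + (4.7)^2) = 5.5227
  seg3 = sqrt((2.6)^2 + (-5.9)^2) = 6.4475
  seg4 = sqrt((-4.7)^2 + (-1.2)^2) = 4.8508
Total = 19.5868


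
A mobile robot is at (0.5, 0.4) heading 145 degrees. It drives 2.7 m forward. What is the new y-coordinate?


y_new = y0 + d*sin(theta)
= 0.4 + 2.7*sin(145)
= 0.4 + 1.5487
= 1.9487


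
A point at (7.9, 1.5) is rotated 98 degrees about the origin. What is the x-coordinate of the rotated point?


x' = x*cos(theta) - y*sin(theta)
cos(98 deg) = -0.1392, sin(98 deg) = 0.9903
x' = 7.9 * -0.1392 - 1.5 * 0.9903
= -1.0995 - 1.4854
= -2.5849


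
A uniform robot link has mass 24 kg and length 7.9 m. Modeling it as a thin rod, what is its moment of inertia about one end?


I = (1/3) * m * L^2
= (1/3) * 24 * 7.9^2
= 0.333333 * 24 * 62.41
= 499.28 kg*m^2


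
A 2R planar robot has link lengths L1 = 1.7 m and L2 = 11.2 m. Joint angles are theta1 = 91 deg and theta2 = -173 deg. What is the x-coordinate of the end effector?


Convert angles to radians: theta1 = 1.5882, theta2 = -3.0194
x = L1*cos(theta1) + L2*cos(theta1+theta2)
x = -0.0297 + 1.5587
x = 1.5291


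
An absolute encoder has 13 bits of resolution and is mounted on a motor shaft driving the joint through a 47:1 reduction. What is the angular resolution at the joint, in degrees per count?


counts = 2^13 = 8192
effective counts at joint = 8192 * 47 = 385024
resolution = 360 / 385024
= 9.3501e-04 deg/count


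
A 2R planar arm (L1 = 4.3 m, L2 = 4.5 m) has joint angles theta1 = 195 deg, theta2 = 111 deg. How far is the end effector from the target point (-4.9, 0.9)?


End effector via forward kinematics:
x = L1*cos(t1) + L2*cos(t1+t2) = -1.5084
y = L1*sin(t1) + L2*sin(t1+t2) = -4.7535
Distance to target:
d = sqrt((-4.9 - -1.5084)^2 + (0.9 - -4.7535)^2)
= sqrt(11.5026 + 31.962)
= 6.5928 m


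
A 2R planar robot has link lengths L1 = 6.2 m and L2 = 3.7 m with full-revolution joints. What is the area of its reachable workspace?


r_max = L1 + L2 = 9.9 m
r_min = |L1 - L2| = 2.5 m
Area = pi*(r_max^2 - r_min^2)
= pi*(98.01 - 6.25)
= pi * 91.76
= 288.2725 m^2


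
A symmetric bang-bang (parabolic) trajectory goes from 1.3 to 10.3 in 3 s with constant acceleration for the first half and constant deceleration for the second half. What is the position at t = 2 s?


Symmetric rest-to-rest: each phase covers (pf-p0)/2 in time T/2. 0.5*a*(T/2)^2 = (pf-p0)/2 => a = 4*(pf-p0)/T^2
a = 4*(10.3-1.3)/3^2 = 4.0
t = 2 is in the deceleration phase (t > T/2).
p = pf - 0.5*a*(T-t)^2 = 10.3 - 0.5*4.0*1^2
= 8.3


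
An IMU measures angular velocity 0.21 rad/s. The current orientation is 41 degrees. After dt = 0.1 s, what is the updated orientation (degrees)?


delta_theta = w * dt = 0.21 * 0.1 = 0.021 rad
= 1.2032 deg
theta_new = 41 + 1.2032 = 42.2032 deg


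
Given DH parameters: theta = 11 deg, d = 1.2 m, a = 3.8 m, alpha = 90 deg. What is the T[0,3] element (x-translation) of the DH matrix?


T[0,3] = a * cos(theta)
= 3.8 * cos(11 deg)
= 3.8 * 0.9816
= 3.7302


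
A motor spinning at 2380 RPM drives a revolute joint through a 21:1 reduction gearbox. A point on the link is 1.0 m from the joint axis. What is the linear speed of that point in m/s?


omega_motor = 2380 * 2*pi/60 = 249.233 rad/s
omega_joint = omega_motor / 21 = 11.8682 rad/s
v = omega_joint * r = 11.8682 * 1.0
= 11.8682 m/s


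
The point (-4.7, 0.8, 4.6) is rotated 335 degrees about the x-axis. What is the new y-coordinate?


Rotation about x-axis: y' = y*cos(theta) - z*sin(theta)
= 0.8 * 0.9063 - 4.6 * -0.4226
= 2.6691


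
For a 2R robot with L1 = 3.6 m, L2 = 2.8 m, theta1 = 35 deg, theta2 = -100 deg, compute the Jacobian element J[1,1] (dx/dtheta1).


J[1,1] = -L1*sin(t1) - L2*sin(t1+t2)
= -3.6*sin(35) - 2.8*sin(-65)
= 0.4728


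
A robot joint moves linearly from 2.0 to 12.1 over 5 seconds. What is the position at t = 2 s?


s = t/T = 2/5 = 0.4
p(t) = p0 + (pf-p0)*s
= 2.0 + (12.1 - 2.0) * 0.4
= 6.04


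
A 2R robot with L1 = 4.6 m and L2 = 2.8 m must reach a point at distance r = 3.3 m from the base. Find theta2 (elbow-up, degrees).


cos(theta2) = (r^2 - L1^2 - L2^2) / (2*L1*L2)
cos(theta2) = (10.89 - 21.16 - 7.84) / 25.76
cos(theta2) = -0.703028
theta2 = 134.6704 degrees


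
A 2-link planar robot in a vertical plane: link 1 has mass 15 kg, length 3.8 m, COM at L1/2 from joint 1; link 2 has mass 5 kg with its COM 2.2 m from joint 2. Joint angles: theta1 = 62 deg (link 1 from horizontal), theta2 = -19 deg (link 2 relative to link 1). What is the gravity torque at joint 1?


Horizontal distance from joint 1 to link-1 COM:
  x_c1 = (L1/2)*cos(t1) = 1.9 * 0.4695 = 0.892 m
Horizontal distance from joint 1 to link-2 COM:
  x_c2 = L1*cos(t1) + Lc2*cos(t1+t2)
       = 3.8*0.4695 + 2.2*0.7314 = 3.393 m
tau1 = m1*g*x_c1 + m2*g*x_c2
     = 15*9.81*0.892 + 5*9.81*3.393
     = 131.2572 + 166.4252
     = 297.6824 Nm


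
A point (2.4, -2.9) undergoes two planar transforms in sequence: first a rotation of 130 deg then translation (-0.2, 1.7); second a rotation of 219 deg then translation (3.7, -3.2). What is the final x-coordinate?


After transform 1:
x1 = cos(130)*2.4 - sin(130)*-2.9 + -0.2 = 0.4788
y1 = sin(130)*2.4 + cos(130)*-2.9 + 1.7 = 5.4026
After transform 2:
x2 = cos(219)*0.4788 - sin(219)*5.4026 + 3.7
= 6.7278


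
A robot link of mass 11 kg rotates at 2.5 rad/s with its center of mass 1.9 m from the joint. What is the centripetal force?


F = m * omega^2 * r
= 11 * 2.5^2 * 1.9
= 11 * 6.25 * 1.9
= 130.625 N


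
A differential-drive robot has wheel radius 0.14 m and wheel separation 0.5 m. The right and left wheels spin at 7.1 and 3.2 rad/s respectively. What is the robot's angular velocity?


vR = r*wR = 0.14*7.1 = 0.994 m/s
vL = r*wL = 0.14*3.2 = 0.448 m/s
v = (vR+vL)/2 = 0.721 m/s
omega = (vR-vL)/L = 1.092 rad/s
angular velocity = 1.092 rad/s


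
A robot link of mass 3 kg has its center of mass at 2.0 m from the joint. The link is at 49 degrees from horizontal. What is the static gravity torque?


tau = m*g*L*cos(angle)
= 3 * 9.81 * 2.0 * cos(49 deg)
= 3 * 9.81 * 2.0 * 0.6561
= 38.6156 Nm


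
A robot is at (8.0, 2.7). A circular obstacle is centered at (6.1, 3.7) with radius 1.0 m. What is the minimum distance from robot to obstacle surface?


center_dist = sqrt((8.0-6.1)^2 + (2.7-3.7)^2)
= sqrt(3.61 + 1.0)
= 2.1471
min_dist = center_dist - radius = 2.1471 - 1.0 = 1.1471 m


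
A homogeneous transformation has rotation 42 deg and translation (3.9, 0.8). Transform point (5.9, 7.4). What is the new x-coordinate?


x' = cos(theta)*px - sin(theta)*py + tx
= 0.7431*5.9 - 0.6691*7.4 + 3.9
= 3.333


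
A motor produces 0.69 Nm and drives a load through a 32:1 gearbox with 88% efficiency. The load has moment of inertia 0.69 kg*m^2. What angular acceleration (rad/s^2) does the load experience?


tau_out = tau_motor * N * eta
= 0.69 * 32 * 0.88 = 19.4304 Nm
alpha = tau_out / I = 19.4304 / 0.69
= 28.16 rad/s^2


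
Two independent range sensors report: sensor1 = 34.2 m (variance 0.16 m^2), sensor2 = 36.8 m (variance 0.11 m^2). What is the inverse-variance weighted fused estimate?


w1 = (1/var1) / (1/var1 + 1/var2)
   = 6.25 / (6.25 + 9.0909) = 0.4074
w2 = 1 - w1 = 0.5926
fused = w1*s1 + w2*s2 = 13.9333 + 21.8074
= 35.7407 m


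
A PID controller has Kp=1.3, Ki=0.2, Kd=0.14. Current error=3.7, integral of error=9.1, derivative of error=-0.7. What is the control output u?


u = Kp*e + Ki*int(e) + Kd*de/dt
= 1.3*3.7 + 0.2*9.1 + 0.14*(-0.7)
= 4.81 + 1.82 + -0.098
= 6.532


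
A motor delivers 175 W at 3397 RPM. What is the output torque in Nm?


omega = 3397 * 2*pi/60 = 355.733 rad/s
tau = P / omega = 175 / 355.733
= 0.4919 Nm


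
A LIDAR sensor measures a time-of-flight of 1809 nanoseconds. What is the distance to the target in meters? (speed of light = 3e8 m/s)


tof = 1809 ns = 1.809e-06 s
dist = c * tof / 2
= 3e8 * 1.809e-06 / 2
= 271.35 m


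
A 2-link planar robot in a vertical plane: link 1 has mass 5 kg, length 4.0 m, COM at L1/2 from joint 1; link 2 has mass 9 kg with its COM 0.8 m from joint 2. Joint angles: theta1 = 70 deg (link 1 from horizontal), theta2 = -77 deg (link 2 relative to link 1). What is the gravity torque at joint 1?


Horizontal distance from joint 1 to link-1 COM:
  x_c1 = (L1/2)*cos(t1) = 2.0 * 0.342 = 0.684 m
Horizontal distance from joint 1 to link-2 COM:
  x_c2 = L1*cos(t1) + Lc2*cos(t1+t2)
       = 4.0*0.342 + 0.8*0.9925 = 2.1621 m
tau1 = m1*g*x_c1 + m2*g*x_c2
     = 5*9.81*0.684 + 9*9.81*2.1621
     = 33.5522 + 190.8934
     = 224.4455 Nm


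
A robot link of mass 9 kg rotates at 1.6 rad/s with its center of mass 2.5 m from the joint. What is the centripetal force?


F = m * omega^2 * r
= 9 * 1.6^2 * 2.5
= 9 * 2.56 * 2.5
= 57.6 N


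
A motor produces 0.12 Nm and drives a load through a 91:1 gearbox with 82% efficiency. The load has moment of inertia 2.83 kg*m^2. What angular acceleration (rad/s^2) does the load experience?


tau_out = tau_motor * N * eta
= 0.12 * 91 * 0.82 = 8.9544 Nm
alpha = tau_out / I = 8.9544 / 2.83
= 3.1641 rad/s^2


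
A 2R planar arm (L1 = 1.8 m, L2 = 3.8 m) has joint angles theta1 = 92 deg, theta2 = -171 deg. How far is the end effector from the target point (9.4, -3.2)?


End effector via forward kinematics:
x = L1*cos(t1) + L2*cos(t1+t2) = 0.6623
y = L1*sin(t1) + L2*sin(t1+t2) = -1.9313
Distance to target:
d = sqrt((9.4 - 0.6623)^2 + (-3.2 - -1.9313)^2)
= sqrt(76.3482 + 1.6097)
= 8.8294 m


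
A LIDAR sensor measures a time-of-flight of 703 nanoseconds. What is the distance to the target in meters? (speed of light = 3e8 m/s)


tof = 703 ns = 7.03e-07 s
dist = c * tof / 2
= 3e8 * 7.03e-07 / 2
= 105.45 m


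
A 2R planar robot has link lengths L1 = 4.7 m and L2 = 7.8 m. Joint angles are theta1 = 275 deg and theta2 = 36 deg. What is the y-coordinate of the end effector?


Convert angles to radians: theta1 = 4.7997, theta2 = 0.6283
y = L1*sin(theta1) + L2*sin(theta1+theta2)
y = -4.6821 + -5.8867
y = -10.5688


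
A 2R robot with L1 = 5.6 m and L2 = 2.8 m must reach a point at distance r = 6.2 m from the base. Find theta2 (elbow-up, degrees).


cos(theta2) = (r^2 - L1^2 - L2^2) / (2*L1*L2)
cos(theta2) = (38.44 - 31.36 - 7.84) / 31.36
cos(theta2) = -0.024235
theta2 = 91.3887 degrees


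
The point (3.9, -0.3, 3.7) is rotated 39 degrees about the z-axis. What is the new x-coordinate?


Rotation about z-axis: x' = x*cos(theta) - y*sin(theta)
= 3.9 * 0.7771 - -0.3 * 0.6293
= 3.2197


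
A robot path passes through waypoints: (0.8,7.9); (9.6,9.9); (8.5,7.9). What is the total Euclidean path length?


Segment lengths:
  seg1 = sqrt((8.8)^2 + (2.0)^2) = 9.0244
  seg2 = sqrt((-1.1)^2 + (-2.0)^2) = 2.2825
Total = 11.307


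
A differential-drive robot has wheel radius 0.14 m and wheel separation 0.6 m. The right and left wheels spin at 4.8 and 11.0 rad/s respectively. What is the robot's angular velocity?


vR = r*wR = 0.14*4.8 = 0.672 m/s
vL = r*wL = 0.14*11.0 = 1.54 m/s
v = (vR+vL)/2 = 1.106 m/s
omega = (vR-vL)/L = -1.4467 rad/s
angular velocity = -1.4467 rad/s


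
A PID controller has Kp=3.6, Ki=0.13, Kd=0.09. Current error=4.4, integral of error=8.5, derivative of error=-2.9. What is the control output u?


u = Kp*e + Ki*int(e) + Kd*de/dt
= 3.6*4.4 + 0.13*8.5 + 0.09*(-2.9)
= 15.84 + 1.105 + -0.261
= 16.684


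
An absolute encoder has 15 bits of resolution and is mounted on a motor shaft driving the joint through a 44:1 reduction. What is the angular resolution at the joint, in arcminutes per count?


counts = 2^15 = 32768
effective counts at joint = 32768 * 44 = 1441792
resolution = 360*60 / 1441792
= 0.015 arcmin/count


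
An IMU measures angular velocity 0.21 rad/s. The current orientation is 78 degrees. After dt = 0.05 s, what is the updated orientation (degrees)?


delta_theta = w * dt = 0.21 * 0.05 = 0.0105 rad
= 0.6016 deg
theta_new = 78 + 0.6016 = 78.6016 deg


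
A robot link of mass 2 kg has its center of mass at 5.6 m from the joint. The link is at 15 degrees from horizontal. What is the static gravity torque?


tau = m*g*L*cos(angle)
= 2 * 9.81 * 5.6 * cos(15 deg)
= 2 * 9.81 * 5.6 * 0.9659
= 106.1282 Nm


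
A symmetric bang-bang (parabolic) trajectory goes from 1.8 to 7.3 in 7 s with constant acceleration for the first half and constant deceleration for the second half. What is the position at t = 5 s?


Symmetric rest-to-rest: each phase covers (pf-p0)/2 in time T/2. 0.5*a*(T/2)^2 = (pf-p0)/2 => a = 4*(pf-p0)/T^2
a = 4*(7.3-1.8)/7^2 = 0.449
t = 5 is in the deceleration phase (t > T/2).
p = pf - 0.5*a*(T-t)^2 = 7.3 - 0.5*0.449*2^2
= 6.402


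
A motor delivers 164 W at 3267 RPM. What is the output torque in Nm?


omega = 3267 * 2*pi/60 = 342.1194 rad/s
tau = P / omega = 164 / 342.1194
= 0.4794 Nm


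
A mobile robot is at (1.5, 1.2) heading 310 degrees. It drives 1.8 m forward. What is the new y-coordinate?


y_new = y0 + d*sin(theta)
= 1.2 + 1.8*sin(310)
= 1.2 + -1.3789
= -0.1789


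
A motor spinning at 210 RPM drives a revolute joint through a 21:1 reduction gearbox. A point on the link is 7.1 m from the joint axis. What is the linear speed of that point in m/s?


omega_motor = 210 * 2*pi/60 = 21.9911 rad/s
omega_joint = omega_motor / 21 = 1.0472 rad/s
v = omega_joint * r = 1.0472 * 7.1
= 7.4351 m/s


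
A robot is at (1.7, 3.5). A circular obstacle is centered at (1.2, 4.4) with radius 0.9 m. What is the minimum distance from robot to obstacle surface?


center_dist = sqrt((1.7-1.2)^2 + (3.5-4.4)^2)
= sqrt(0.25 + 0.81)
= 1.0296
min_dist = center_dist - radius = 1.0296 - 0.9 = 0.1296 m


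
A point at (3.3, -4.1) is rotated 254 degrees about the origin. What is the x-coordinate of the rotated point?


x' = x*cos(theta) - y*sin(theta)
cos(254 deg) = -0.2756, sin(254 deg) = -0.9613
x' = 3.3 * -0.2756 - -4.1 * -0.9613
= -0.9096 - 3.9412
= -4.8508


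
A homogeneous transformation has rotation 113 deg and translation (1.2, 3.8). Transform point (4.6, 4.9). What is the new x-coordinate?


x' = cos(theta)*px - sin(theta)*py + tx
= -0.3907*4.6 - 0.9205*4.9 + 1.2
= -5.1078


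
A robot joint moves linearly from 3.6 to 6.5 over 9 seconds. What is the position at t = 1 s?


s = t/T = 1/9 = 0.1111
p(t) = p0 + (pf-p0)*s
= 3.6 + (6.5 - 3.6) * 0.1111
= 3.9222


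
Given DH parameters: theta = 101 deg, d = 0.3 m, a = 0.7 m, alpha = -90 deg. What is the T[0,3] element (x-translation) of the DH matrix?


T[0,3] = a * cos(theta)
= 0.7 * cos(101 deg)
= 0.7 * -0.1908
= -0.1336


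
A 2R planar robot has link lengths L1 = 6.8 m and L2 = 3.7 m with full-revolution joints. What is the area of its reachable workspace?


r_max = L1 + L2 = 10.5 m
r_min = |L1 - L2| = 3.1 m
Area = pi*(r_max^2 - r_min^2)
= pi*(110.25 - 9.61)
= pi * 100.64
= 316.1699 m^2


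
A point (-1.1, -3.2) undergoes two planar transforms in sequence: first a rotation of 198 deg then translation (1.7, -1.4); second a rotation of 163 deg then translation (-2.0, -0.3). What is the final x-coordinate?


After transform 1:
x1 = cos(198)*-1.1 - sin(198)*-3.2 + 1.7 = 1.7573
y1 = sin(198)*-1.1 + cos(198)*-3.2 + -1.4 = 1.9833
After transform 2:
x2 = cos(163)*1.7573 - sin(163)*1.9833 + -2.0
= -4.2604


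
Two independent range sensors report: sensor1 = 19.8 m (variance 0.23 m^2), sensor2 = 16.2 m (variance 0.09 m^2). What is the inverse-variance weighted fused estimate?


w1 = (1/var1) / (1/var1 + 1/var2)
   = 4.3478 / (4.3478 + 11.1111) = 0.2812
w2 = 1 - w1 = 0.7188
fused = w1*s1 + w2*s2 = 5.5688 + 11.6437
= 17.2125 m


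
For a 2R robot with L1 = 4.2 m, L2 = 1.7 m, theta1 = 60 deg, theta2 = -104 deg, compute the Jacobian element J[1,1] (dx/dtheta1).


J[1,1] = -L1*sin(t1) - L2*sin(t1+t2)
= -4.2*sin(60) - 1.7*sin(-44)
= -2.4564


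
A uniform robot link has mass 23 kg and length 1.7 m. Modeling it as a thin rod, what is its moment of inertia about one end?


I = (1/3) * m * L^2
= (1/3) * 23 * 1.7^2
= 0.333333 * 23 * 2.89
= 22.1567 kg*m^2


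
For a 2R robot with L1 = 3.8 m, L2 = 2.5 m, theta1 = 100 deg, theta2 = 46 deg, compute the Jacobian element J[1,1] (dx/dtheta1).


J[1,1] = -L1*sin(t1) - L2*sin(t1+t2)
= -3.8*sin(100) - 2.5*sin(146)
= -5.1403


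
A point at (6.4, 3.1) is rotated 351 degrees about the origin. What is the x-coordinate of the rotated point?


x' = x*cos(theta) - y*sin(theta)
cos(351 deg) = 0.9877, sin(351 deg) = -0.1564
x' = 6.4 * 0.9877 - 3.1 * -0.1564
= 6.3212 - -0.4849
= 6.8062


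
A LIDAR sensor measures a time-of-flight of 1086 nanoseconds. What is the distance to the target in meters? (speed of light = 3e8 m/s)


tof = 1086 ns = 1.086e-06 s
dist = c * tof / 2
= 3e8 * 1.086e-06 / 2
= 162.9 m


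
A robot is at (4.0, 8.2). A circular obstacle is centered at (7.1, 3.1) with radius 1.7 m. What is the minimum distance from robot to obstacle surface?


center_dist = sqrt((4.0-7.1)^2 + (8.2-3.1)^2)
= sqrt(9.61 + 26.01)
= 5.9682
min_dist = center_dist - radius = 5.9682 - 1.7 = 4.2682 m


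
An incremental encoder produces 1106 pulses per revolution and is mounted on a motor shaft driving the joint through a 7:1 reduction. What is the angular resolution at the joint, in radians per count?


counts per rev = 1106
effective counts at joint = 1106 * 7 = 7742
resolution = 2*pi / 7742
= 8.1157e-04 rad/count


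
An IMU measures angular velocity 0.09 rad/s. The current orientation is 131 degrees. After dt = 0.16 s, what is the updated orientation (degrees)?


delta_theta = w * dt = 0.09 * 0.16 = 0.0144 rad
= 0.8251 deg
theta_new = 131 + 0.8251 = 131.8251 deg


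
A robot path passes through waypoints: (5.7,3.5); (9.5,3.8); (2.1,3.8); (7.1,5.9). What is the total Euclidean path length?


Segment lengths:
  seg1 = sqrt((3.8)^2 + (0.3)^2) = 3.8118
  seg2 = sqrt((-7.4)^2 + (0.0)^2) = 7.4
  seg3 = sqrt((5.0)^2 + (2.1)^2) = 5.4231
Total = 16.6349


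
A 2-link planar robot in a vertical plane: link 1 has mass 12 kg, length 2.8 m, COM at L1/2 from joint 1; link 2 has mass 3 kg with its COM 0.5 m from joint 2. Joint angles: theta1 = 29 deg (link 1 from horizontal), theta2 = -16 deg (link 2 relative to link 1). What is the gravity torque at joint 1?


Horizontal distance from joint 1 to link-1 COM:
  x_c1 = (L1/2)*cos(t1) = 1.4 * 0.8746 = 1.2245 m
Horizontal distance from joint 1 to link-2 COM:
  x_c2 = L1*cos(t1) + Lc2*cos(t1+t2)
       = 2.8*0.8746 + 0.5*0.9744 = 2.9361 m
tau1 = m1*g*x_c1 + m2*g*x_c2
     = 12*9.81*1.2245 + 3*9.81*2.9361
     = 144.1443 + 86.41
     = 230.5543 Nm


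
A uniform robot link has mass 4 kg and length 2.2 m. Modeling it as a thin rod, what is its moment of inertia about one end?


I = (1/3) * m * L^2
= (1/3) * 4 * 2.2^2
= 0.333333 * 4 * 4.84
= 6.4533 kg*m^2


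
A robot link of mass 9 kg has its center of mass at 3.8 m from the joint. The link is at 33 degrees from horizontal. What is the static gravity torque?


tau = m*g*L*cos(angle)
= 9 * 9.81 * 3.8 * cos(33 deg)
= 9 * 9.81 * 3.8 * 0.8387
= 281.3757 Nm


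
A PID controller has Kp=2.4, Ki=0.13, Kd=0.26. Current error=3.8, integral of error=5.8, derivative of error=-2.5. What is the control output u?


u = Kp*e + Ki*int(e) + Kd*de/dt
= 2.4*3.8 + 0.13*5.8 + 0.26*(-2.5)
= 9.12 + 0.754 + -0.65
= 9.224


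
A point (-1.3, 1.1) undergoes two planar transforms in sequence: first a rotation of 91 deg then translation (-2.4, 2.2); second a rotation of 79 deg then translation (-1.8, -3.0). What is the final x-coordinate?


After transform 1:
x1 = cos(91)*-1.3 - sin(91)*1.1 + -2.4 = -3.4771
y1 = sin(91)*-1.3 + cos(91)*1.1 + 2.2 = 0.881
After transform 2:
x2 = cos(79)*-3.4771 - sin(79)*0.881 + -1.8
= -3.3283


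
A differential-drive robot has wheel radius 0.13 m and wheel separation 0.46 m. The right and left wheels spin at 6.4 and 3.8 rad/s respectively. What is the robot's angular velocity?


vR = r*wR = 0.13*6.4 = 0.832 m/s
vL = r*wL = 0.13*3.8 = 0.494 m/s
v = (vR+vL)/2 = 0.663 m/s
omega = (vR-vL)/L = 0.7348 rad/s
angular velocity = 0.7348 rad/s


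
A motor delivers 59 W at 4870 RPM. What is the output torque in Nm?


omega = 4870 * 2*pi/60 = 509.9852 rad/s
tau = P / omega = 59 / 509.9852
= 0.1157 Nm


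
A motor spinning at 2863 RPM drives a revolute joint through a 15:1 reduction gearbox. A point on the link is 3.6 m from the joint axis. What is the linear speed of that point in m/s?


omega_motor = 2863 * 2*pi/60 = 299.8127 rad/s
omega_joint = omega_motor / 15 = 19.9875 rad/s
v = omega_joint * r = 19.9875 * 3.6
= 71.955 m/s


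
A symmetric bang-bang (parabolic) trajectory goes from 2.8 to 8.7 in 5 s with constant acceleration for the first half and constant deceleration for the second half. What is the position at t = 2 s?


Symmetric rest-to-rest: each phase covers (pf-p0)/2 in time T/2. 0.5*a*(T/2)^2 = (pf-p0)/2 => a = 4*(pf-p0)/T^2
a = 4*(8.7-2.8)/5^2 = 0.944
t = 2 is in the acceleration phase (t <= T/2).
p = p0 + 0.5*a*t^2 = 2.8 + 0.5*0.944*2^2
= 4.688


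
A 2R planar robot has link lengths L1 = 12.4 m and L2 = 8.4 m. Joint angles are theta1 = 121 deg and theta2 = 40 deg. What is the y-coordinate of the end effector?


Convert angles to radians: theta1 = 2.1118, theta2 = 0.6981
y = L1*sin(theta1) + L2*sin(theta1+theta2)
y = 10.6289 + 2.7348
y = 13.3636


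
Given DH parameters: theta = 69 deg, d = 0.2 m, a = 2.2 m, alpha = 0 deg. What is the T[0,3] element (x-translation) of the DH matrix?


T[0,3] = a * cos(theta)
= 2.2 * cos(69 deg)
= 2.2 * 0.3584
= 0.7884


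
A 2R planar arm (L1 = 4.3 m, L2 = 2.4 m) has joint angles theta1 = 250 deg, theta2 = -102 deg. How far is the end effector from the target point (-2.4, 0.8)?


End effector via forward kinematics:
x = L1*cos(t1) + L2*cos(t1+t2) = -3.506
y = L1*sin(t1) + L2*sin(t1+t2) = -2.7689
Distance to target:
d = sqrt((-2.4 - -3.506)^2 + (0.8 - -2.7689)^2)
= sqrt(1.2232 + 12.7368)
= 3.7363 m


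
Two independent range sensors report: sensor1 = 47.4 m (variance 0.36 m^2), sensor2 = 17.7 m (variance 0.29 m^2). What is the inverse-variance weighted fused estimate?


w1 = (1/var1) / (1/var1 + 1/var2)
   = 2.7778 / (2.7778 + 3.4483) = 0.4462
w2 = 1 - w1 = 0.5538
fused = w1*s1 + w2*s2 = 21.1477 + 9.8031
= 30.9508 m


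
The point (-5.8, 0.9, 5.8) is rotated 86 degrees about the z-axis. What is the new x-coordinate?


Rotation about z-axis: x' = x*cos(theta) - y*sin(theta)
= -5.8 * 0.0698 - 0.9 * 0.9976
= -1.3024


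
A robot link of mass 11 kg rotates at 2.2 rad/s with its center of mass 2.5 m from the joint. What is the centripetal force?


F = m * omega^2 * r
= 11 * 2.2^2 * 2.5
= 11 * 4.84 * 2.5
= 133.1 N


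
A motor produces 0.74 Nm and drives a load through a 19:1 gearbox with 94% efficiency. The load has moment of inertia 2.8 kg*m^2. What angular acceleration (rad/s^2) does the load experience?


tau_out = tau_motor * N * eta
= 0.74 * 19 * 0.94 = 13.2164 Nm
alpha = tau_out / I = 13.2164 / 2.8
= 4.7201 rad/s^2


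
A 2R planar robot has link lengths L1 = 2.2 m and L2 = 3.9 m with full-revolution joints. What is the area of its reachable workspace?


r_max = L1 + L2 = 6.1 m
r_min = |L1 - L2| = 1.7 m
Area = pi*(r_max^2 - r_min^2)
= pi*(37.21 - 2.89)
= pi * 34.32
= 107.8195 m^2


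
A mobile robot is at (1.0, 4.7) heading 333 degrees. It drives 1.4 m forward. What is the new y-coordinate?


y_new = y0 + d*sin(theta)
= 4.7 + 1.4*sin(333)
= 4.7 + -0.6356
= 4.0644


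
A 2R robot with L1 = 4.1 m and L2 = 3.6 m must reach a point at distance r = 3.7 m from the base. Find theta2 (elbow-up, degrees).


cos(theta2) = (r^2 - L1^2 - L2^2) / (2*L1*L2)
cos(theta2) = (13.69 - 16.81 - 12.96) / 29.52
cos(theta2) = -0.544715
theta2 = 123.0052 degrees


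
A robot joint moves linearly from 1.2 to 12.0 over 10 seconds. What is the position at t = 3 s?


s = t/T = 3/10 = 0.3
p(t) = p0 + (pf-p0)*s
= 1.2 + (12.0 - 1.2) * 0.3
= 4.44


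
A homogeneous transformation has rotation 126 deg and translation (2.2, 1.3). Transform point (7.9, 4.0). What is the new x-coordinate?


x' = cos(theta)*px - sin(theta)*py + tx
= -0.5878*7.9 - 0.809*4.0 + 2.2
= -5.6796


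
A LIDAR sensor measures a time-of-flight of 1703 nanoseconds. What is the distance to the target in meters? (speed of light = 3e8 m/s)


tof = 1703 ns = 1.703e-06 s
dist = c * tof / 2
= 3e8 * 1.703e-06 / 2
= 255.45 m


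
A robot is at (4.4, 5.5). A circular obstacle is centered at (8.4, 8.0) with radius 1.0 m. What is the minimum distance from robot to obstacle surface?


center_dist = sqrt((4.4-8.4)^2 + (5.5-8.0)^2)
= sqrt(16.0 + 6.25)
= 4.717
min_dist = center_dist - radius = 4.717 - 1.0 = 3.717 m


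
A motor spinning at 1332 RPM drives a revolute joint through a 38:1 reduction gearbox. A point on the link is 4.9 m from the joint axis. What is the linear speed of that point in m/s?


omega_motor = 1332 * 2*pi/60 = 139.4867 rad/s
omega_joint = omega_motor / 38 = 3.6707 rad/s
v = omega_joint * r = 3.6707 * 4.9
= 17.9864 m/s


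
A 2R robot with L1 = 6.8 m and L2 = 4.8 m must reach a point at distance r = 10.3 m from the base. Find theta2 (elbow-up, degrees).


cos(theta2) = (r^2 - L1^2 - L2^2) / (2*L1*L2)
cos(theta2) = (106.09 - 46.24 - 23.04) / 65.28
cos(theta2) = 0.563879
theta2 = 55.6755 degrees


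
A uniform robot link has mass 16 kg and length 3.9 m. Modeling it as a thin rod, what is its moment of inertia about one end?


I = (1/3) * m * L^2
= (1/3) * 16 * 3.9^2
= 0.333333 * 16 * 15.21
= 81.12 kg*m^2


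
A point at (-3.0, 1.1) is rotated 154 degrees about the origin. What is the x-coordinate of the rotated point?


x' = x*cos(theta) - y*sin(theta)
cos(154 deg) = -0.8988, sin(154 deg) = 0.4384
x' = -3.0 * -0.8988 - 1.1 * 0.4384
= 2.6964 - 0.4822
= 2.2142


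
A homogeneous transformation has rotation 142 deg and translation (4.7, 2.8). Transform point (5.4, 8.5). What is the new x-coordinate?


x' = cos(theta)*px - sin(theta)*py + tx
= -0.788*5.4 - 0.6157*8.5 + 4.7
= -4.7884


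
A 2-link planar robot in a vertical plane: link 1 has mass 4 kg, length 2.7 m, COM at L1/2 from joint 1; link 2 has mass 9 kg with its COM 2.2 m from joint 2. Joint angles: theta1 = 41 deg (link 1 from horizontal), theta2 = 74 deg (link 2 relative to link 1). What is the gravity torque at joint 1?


Horizontal distance from joint 1 to link-1 COM:
  x_c1 = (L1/2)*cos(t1) = 1.35 * 0.7547 = 1.0189 m
Horizontal distance from joint 1 to link-2 COM:
  x_c2 = L1*cos(t1) + Lc2*cos(t1+t2)
       = 2.7*0.7547 + 2.2*-0.4226 = 1.108 m
tau1 = m1*g*x_c1 + m2*g*x_c2
     = 4*9.81*1.0189 + 9*9.81*1.108
     = 39.98 + 97.8214
     = 137.8014 Nm


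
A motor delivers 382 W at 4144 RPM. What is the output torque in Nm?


omega = 4144 * 2*pi/60 = 433.9587 rad/s
tau = P / omega = 382 / 433.9587
= 0.8803 Nm


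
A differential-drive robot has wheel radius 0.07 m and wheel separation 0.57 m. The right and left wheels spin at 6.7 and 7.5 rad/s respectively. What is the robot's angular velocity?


vR = r*wR = 0.07*6.7 = 0.469 m/s
vL = r*wL = 0.07*7.5 = 0.525 m/s
v = (vR+vL)/2 = 0.497 m/s
omega = (vR-vL)/L = -0.0982 rad/s
angular velocity = -0.0982 rad/s


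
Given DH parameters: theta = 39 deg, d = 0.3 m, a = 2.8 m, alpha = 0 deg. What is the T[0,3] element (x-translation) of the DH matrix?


T[0,3] = a * cos(theta)
= 2.8 * cos(39 deg)
= 2.8 * 0.7771
= 2.176


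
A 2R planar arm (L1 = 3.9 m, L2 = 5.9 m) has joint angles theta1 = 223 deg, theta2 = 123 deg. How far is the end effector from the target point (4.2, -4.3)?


End effector via forward kinematics:
x = L1*cos(t1) + L2*cos(t1+t2) = 2.8725
y = L1*sin(t1) + L2*sin(t1+t2) = -4.0871
Distance to target:
d = sqrt((4.2 - 2.8725)^2 + (-4.3 - -4.0871)^2)
= sqrt(1.7623 + 0.0453)
= 1.3445 m


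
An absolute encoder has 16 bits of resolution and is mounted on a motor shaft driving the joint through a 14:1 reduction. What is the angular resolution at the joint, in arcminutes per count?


counts = 2^16 = 65536
effective counts at joint = 65536 * 14 = 917504
resolution = 360*60 / 917504
= 0.0235 arcmin/count


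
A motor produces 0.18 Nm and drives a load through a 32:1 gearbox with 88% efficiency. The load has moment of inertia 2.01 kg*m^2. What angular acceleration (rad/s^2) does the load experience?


tau_out = tau_motor * N * eta
= 0.18 * 32 * 0.88 = 5.0688 Nm
alpha = tau_out / I = 5.0688 / 2.01
= 2.5218 rad/s^2


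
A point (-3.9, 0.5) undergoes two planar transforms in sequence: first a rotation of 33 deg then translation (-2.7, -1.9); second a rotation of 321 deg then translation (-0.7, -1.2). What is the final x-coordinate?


After transform 1:
x1 = cos(33)*-3.9 - sin(33)*0.5 + -2.7 = -6.2431
y1 = sin(33)*-3.9 + cos(33)*0.5 + -1.9 = -3.6048
After transform 2:
x2 = cos(321)*-6.2431 - sin(321)*-3.6048 + -0.7
= -7.8204


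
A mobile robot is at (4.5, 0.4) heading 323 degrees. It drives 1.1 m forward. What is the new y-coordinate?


y_new = y0 + d*sin(theta)
= 0.4 + 1.1*sin(323)
= 0.4 + -0.662
= -0.262


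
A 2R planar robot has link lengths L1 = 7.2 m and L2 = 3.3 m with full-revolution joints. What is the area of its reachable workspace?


r_max = L1 + L2 = 10.5 m
r_min = |L1 - L2| = 3.9 m
Area = pi*(r_max^2 - r_min^2)
= pi*(110.25 - 15.21)
= pi * 95.04
= 298.577 m^2


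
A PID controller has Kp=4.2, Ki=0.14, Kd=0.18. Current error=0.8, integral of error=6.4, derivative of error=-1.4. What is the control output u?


u = Kp*e + Ki*int(e) + Kd*de/dt
= 4.2*0.8 + 0.14*6.4 + 0.18*(-1.4)
= 3.36 + 0.896 + -0.252
= 4.004


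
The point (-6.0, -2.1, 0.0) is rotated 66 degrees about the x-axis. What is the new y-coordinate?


Rotation about x-axis: y' = y*cos(theta) - z*sin(theta)
= -2.1 * 0.4067 - 0.0 * 0.9135
= -0.8541


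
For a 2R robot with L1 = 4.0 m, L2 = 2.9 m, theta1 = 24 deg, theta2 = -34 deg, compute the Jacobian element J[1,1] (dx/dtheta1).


J[1,1] = -L1*sin(t1) - L2*sin(t1+t2)
= -4.0*sin(24) - 2.9*sin(-10)
= -1.1234


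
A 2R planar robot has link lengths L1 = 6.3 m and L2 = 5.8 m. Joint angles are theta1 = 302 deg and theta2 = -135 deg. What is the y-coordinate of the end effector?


Convert angles to radians: theta1 = 5.2709, theta2 = -2.3562
y = L1*sin(theta1) + L2*sin(theta1+theta2)
y = -5.3427 + 1.3047
y = -4.038


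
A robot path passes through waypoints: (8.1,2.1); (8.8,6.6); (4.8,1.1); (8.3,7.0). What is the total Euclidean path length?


Segment lengths:
  seg1 = sqrt((0.7)^2 + (4.5)^2) = 4.5541
  seg2 = sqrt((-4.0)^2 + (-5.5)^2) = 6.8007
  seg3 = sqrt((3.5)^2 + (5.9)^2) = 6.86
Total = 18.2149


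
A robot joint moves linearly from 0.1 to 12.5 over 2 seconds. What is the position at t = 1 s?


s = t/T = 1/2 = 0.5
p(t) = p0 + (pf-p0)*s
= 0.1 + (12.5 - 0.1) * 0.5
= 6.3


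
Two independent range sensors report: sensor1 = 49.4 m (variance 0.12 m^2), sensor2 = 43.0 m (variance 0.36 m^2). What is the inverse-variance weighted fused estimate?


w1 = (1/var1) / (1/var1 + 1/var2)
   = 8.3333 / (8.3333 + 2.7778) = 0.75
w2 = 1 - w1 = 0.25
fused = w1*s1 + w2*s2 = 37.05 + 10.75
= 47.8 m


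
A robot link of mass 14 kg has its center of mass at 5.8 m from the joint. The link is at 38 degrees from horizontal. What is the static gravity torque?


tau = m*g*L*cos(angle)
= 14 * 9.81 * 5.8 * cos(38 deg)
= 14 * 9.81 * 5.8 * 0.788
= 627.7073 Nm


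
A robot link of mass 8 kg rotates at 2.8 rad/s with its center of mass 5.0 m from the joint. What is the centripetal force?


F = m * omega^2 * r
= 8 * 2.8^2 * 5.0
= 8 * 7.84 * 5.0
= 313.6 N


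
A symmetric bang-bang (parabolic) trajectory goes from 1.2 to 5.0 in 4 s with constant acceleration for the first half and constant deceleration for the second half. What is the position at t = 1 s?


Symmetric rest-to-rest: each phase covers (pf-p0)/2 in time T/2. 0.5*a*(T/2)^2 = (pf-p0)/2 => a = 4*(pf-p0)/T^2
a = 4*(5.0-1.2)/4^2 = 0.95
t = 1 is in the acceleration phase (t <= T/2).
p = p0 + 0.5*a*t^2 = 1.2 + 0.5*0.95*1^2
= 1.675


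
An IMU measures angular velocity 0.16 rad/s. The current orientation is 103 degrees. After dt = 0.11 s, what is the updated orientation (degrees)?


delta_theta = w * dt = 0.16 * 0.11 = 0.0176 rad
= 1.0084 deg
theta_new = 103 + 1.0084 = 104.0084 deg


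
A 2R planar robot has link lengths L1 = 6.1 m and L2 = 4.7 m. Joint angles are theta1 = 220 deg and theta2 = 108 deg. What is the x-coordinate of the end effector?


Convert angles to radians: theta1 = 3.8397, theta2 = 1.885
x = L1*cos(theta1) + L2*cos(theta1+theta2)
x = -4.6729 + 3.9858
x = -0.687


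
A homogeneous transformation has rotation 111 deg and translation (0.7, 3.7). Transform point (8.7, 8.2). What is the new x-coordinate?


x' = cos(theta)*px - sin(theta)*py + tx
= -0.3584*8.7 - 0.9336*8.2 + 0.7
= -10.0732


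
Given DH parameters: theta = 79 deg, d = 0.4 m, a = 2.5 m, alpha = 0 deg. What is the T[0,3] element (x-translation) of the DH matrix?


T[0,3] = a * cos(theta)
= 2.5 * cos(79 deg)
= 2.5 * 0.1908
= 0.477


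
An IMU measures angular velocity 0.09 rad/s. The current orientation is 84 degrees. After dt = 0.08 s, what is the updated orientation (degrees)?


delta_theta = w * dt = 0.09 * 0.08 = 0.0072 rad
= 0.4125 deg
theta_new = 84 + 0.4125 = 84.4125 deg


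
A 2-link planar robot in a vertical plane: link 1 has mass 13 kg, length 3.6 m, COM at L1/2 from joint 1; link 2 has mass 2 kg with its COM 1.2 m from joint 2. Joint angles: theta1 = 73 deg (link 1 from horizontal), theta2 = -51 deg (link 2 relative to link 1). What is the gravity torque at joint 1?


Horizontal distance from joint 1 to link-1 COM:
  x_c1 = (L1/2)*cos(t1) = 1.8 * 0.2924 = 0.5263 m
Horizontal distance from joint 1 to link-2 COM:
  x_c2 = L1*cos(t1) + Lc2*cos(t1+t2)
       = 3.6*0.2924 + 1.2*0.9272 = 2.1652 m
tau1 = m1*g*x_c1 + m2*g*x_c2
     = 13*9.81*0.5263 + 2*9.81*2.1652
     = 67.1151 + 42.4804
     = 109.5955 Nm


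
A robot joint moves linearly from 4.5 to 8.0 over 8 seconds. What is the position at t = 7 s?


s = t/T = 7/8 = 0.875
p(t) = p0 + (pf-p0)*s
= 4.5 + (8.0 - 4.5) * 0.875
= 7.5625


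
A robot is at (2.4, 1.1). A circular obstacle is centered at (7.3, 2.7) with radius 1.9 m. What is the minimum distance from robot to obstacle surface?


center_dist = sqrt((2.4-7.3)^2 + (1.1-2.7)^2)
= sqrt(24.01 + 2.56)
= 5.1546
min_dist = center_dist - radius = 5.1546 - 1.9 = 3.2546 m


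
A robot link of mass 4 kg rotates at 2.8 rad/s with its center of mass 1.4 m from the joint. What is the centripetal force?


F = m * omega^2 * r
= 4 * 2.8^2 * 1.4
= 4 * 7.84 * 1.4
= 43.904 N


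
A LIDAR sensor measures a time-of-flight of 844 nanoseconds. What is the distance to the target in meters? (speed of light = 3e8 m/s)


tof = 844 ns = 8.44e-07 s
dist = c * tof / 2
= 3e8 * 8.44e-07 / 2
= 126.6 m


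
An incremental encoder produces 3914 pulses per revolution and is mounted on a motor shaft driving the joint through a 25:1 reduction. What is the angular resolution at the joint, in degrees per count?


counts per rev = 3914
effective counts at joint = 3914 * 25 = 97850
resolution = 360 / 97850
= 0.0037 deg/count


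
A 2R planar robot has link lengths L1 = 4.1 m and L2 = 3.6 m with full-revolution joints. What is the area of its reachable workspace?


r_max = L1 + L2 = 7.7 m
r_min = |L1 - L2| = 0.5 m
Area = pi*(r_max^2 - r_min^2)
= pi*(59.29 - 0.25)
= pi * 59.04
= 185.4796 m^2


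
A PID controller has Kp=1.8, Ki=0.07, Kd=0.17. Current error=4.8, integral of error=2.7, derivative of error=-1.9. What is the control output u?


u = Kp*e + Ki*int(e) + Kd*de/dt
= 1.8*4.8 + 0.07*2.7 + 0.17*(-1.9)
= 8.64 + 0.189 + -0.323
= 8.506


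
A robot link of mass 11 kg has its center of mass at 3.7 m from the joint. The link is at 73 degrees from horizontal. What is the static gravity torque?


tau = m*g*L*cos(angle)
= 11 * 9.81 * 3.7 * cos(73 deg)
= 11 * 9.81 * 3.7 * 0.2924
= 116.7344 Nm


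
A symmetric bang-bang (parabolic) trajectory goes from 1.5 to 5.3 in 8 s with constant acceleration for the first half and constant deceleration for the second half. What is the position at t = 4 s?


Symmetric rest-to-rest: each phase covers (pf-p0)/2 in time T/2. 0.5*a*(T/2)^2 = (pf-p0)/2 => a = 4*(pf-p0)/T^2
a = 4*(5.3-1.5)/8^2 = 0.2375
t = 4 is in the acceleration phase (t <= T/2).
p = p0 + 0.5*a*t^2 = 1.5 + 0.5*0.2375*4^2
= 3.4


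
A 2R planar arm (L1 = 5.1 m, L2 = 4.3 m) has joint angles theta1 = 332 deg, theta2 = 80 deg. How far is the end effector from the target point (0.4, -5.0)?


End effector via forward kinematics:
x = L1*cos(t1) + L2*cos(t1+t2) = 7.1504
y = L1*sin(t1) + L2*sin(t1+t2) = 0.9941
Distance to target:
d = sqrt((0.4 - 7.1504)^2 + (-5.0 - 0.9941)^2)
= sqrt(45.5676 + 35.9297)
= 9.0276 m


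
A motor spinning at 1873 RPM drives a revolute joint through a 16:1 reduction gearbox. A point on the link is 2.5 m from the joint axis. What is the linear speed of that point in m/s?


omega_motor = 1873 * 2*pi/60 = 196.1401 rad/s
omega_joint = omega_motor / 16 = 12.2588 rad/s
v = omega_joint * r = 12.2588 * 2.5
= 30.6469 m/s


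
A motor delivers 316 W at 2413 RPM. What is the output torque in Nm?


omega = 2413 * 2*pi/60 = 252.6888 rad/s
tau = P / omega = 316 / 252.6888
= 1.2506 Nm


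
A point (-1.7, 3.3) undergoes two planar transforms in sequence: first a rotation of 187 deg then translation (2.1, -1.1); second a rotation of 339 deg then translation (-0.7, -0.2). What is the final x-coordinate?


After transform 1:
x1 = cos(187)*-1.7 - sin(187)*3.3 + 2.1 = 4.1895
y1 = sin(187)*-1.7 + cos(187)*3.3 + -1.1 = -4.1682
After transform 2:
x2 = cos(339)*4.1895 - sin(339)*-4.1682 + -0.7
= 1.7175


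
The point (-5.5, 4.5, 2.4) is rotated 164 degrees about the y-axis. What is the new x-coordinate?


Rotation about y-axis: x' = x*cos(theta) + z*sin(theta)
= -5.5 * -0.9613 + 2.4 * 0.2756
= 5.9485


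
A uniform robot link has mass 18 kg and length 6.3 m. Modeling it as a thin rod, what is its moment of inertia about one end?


I = (1/3) * m * L^2
= (1/3) * 18 * 6.3^2
= 0.333333 * 18 * 39.69
= 238.14 kg*m^2


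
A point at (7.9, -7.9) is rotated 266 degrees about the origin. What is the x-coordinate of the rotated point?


x' = x*cos(theta) - y*sin(theta)
cos(266 deg) = -0.0698, sin(266 deg) = -0.9976
x' = 7.9 * -0.0698 - -7.9 * -0.9976
= -0.5511 - 7.8808
= -8.4318


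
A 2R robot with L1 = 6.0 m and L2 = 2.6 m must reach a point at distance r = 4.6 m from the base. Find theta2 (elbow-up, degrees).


cos(theta2) = (r^2 - L1^2 - L2^2) / (2*L1*L2)
cos(theta2) = (21.16 - 36.0 - 6.76) / 31.2
cos(theta2) = -0.692308
theta2 = 133.8131 degrees


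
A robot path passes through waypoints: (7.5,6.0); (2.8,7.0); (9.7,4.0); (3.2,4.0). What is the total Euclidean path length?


Segment lengths:
  seg1 = sqrt((-4.7)^2 + (1.0)^2) = 4.8052
  seg2 = sqrt((6.9)^2 + (-3.0)^2) = 7.524
  seg3 = sqrt((-6.5)^2 + (0.0)^2) = 6.5
Total = 18.8292


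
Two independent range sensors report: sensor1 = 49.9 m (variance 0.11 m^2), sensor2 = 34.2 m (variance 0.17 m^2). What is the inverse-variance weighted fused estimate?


w1 = (1/var1) / (1/var1 + 1/var2)
   = 9.0909 / (9.0909 + 5.8824) = 0.6071
w2 = 1 - w1 = 0.3929
fused = w1*s1 + w2*s2 = 30.2964 + 13.4357
= 43.7321 m


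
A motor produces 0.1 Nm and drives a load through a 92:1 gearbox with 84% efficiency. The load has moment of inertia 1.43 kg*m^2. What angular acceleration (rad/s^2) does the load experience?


tau_out = tau_motor * N * eta
= 0.1 * 92 * 0.84 = 7.728 Nm
alpha = tau_out / I = 7.728 / 1.43
= 5.4042 rad/s^2


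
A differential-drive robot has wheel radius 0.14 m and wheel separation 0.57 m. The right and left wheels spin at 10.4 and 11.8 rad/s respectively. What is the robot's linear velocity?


vR = r*wR = 0.14*10.4 = 1.456 m/s
vL = r*wL = 0.14*11.8 = 1.652 m/s
v = (vR+vL)/2 = 1.554 m/s
omega = (vR-vL)/L = -0.3439 rad/s
linear velocity = 1.554 m/s
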